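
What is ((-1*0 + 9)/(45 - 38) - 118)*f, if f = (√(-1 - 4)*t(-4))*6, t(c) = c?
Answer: 19608*I*√5/7 ≈ 6263.5*I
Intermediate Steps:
f = -24*I*√5 (f = (√(-1 - 4)*(-4))*6 = (√(-5)*(-4))*6 = ((I*√5)*(-4))*6 = -4*I*√5*6 = -24*I*√5 ≈ -53.666*I)
((-1*0 + 9)/(45 - 38) - 118)*f = ((-1*0 + 9)/(45 - 38) - 118)*(-24*I*√5) = ((0 + 9)/7 - 118)*(-24*I*√5) = (9*(⅐) - 118)*(-24*I*√5) = (9/7 - 118)*(-24*I*√5) = -(-19608)*I*√5/7 = 19608*I*√5/7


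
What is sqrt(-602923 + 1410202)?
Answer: sqrt(807279) ≈ 898.49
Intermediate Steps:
sqrt(-602923 + 1410202) = sqrt(807279)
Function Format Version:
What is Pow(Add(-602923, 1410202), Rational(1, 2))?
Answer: Pow(807279, Rational(1, 2)) ≈ 898.49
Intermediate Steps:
Pow(Add(-602923, 1410202), Rational(1, 2)) = Pow(807279, Rational(1, 2))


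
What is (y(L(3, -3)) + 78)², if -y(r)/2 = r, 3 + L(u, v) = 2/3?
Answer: 61504/9 ≈ 6833.8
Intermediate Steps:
L(u, v) = -7/3 (L(u, v) = -3 + 2/3 = -3 + 2*(⅓) = -3 + ⅔ = -7/3)
y(r) = -2*r
(y(L(3, -3)) + 78)² = (-2*(-7/3) + 78)² = (14/3 + 78)² = (248/3)² = 61504/9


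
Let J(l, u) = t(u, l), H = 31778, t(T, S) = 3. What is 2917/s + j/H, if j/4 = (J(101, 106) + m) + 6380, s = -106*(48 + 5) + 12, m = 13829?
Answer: 180268731/89073734 ≈ 2.0238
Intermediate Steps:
J(l, u) = 3
s = -5606 (s = -106*53 + 12 = -5618 + 12 = -5606)
j = 80848 (j = 4*((3 + 13829) + 6380) = 4*(13832 + 6380) = 4*20212 = 80848)
2917/s + j/H = 2917/(-5606) + 80848/31778 = 2917*(-1/5606) + 80848*(1/31778) = -2917/5606 + 40424/15889 = 180268731/89073734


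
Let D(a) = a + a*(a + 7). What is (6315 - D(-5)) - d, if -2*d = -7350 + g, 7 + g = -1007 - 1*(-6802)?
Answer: 5549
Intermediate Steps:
g = 5788 (g = -7 + (-1007 - 1*(-6802)) = -7 + (-1007 + 6802) = -7 + 5795 = 5788)
D(a) = a + a*(7 + a)
d = 781 (d = -(-7350 + 5788)/2 = -½*(-1562) = 781)
(6315 - D(-5)) - d = (6315 - (-5)*(8 - 5)) - 1*781 = (6315 - (-5)*3) - 781 = (6315 - 1*(-15)) - 781 = (6315 + 15) - 781 = 6330 - 781 = 5549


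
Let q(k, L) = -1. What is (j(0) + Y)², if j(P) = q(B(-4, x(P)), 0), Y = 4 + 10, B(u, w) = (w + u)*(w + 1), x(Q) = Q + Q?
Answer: 169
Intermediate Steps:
x(Q) = 2*Q
B(u, w) = (1 + w)*(u + w) (B(u, w) = (u + w)*(1 + w) = (1 + w)*(u + w))
Y = 14
j(P) = -1
(j(0) + Y)² = (-1 + 14)² = 13² = 169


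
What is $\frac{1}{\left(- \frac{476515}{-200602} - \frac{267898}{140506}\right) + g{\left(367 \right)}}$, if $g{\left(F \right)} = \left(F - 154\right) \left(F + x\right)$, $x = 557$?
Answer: $\frac{14092892306}{2773656926699469} \approx 5.081 \cdot 10^{-6}$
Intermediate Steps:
$g{\left(F \right)} = \left(-154 + F\right) \left(557 + F\right)$ ($g{\left(F \right)} = \left(F - 154\right) \left(F + 557\right) = \left(-154 + F\right) \left(557 + F\right)$)
$\frac{1}{\left(- \frac{476515}{-200602} - \frac{267898}{140506}\right) + g{\left(367 \right)}} = \frac{1}{\left(- \frac{476515}{-200602} - \frac{267898}{140506}\right) + \left(-85778 + 367^{2} + 403 \cdot 367\right)} = \frac{1}{\left(\left(-476515\right) \left(- \frac{1}{200602}\right) - \frac{133949}{70253}\right) + \left(-85778 + 134689 + 147901\right)} = \frac{1}{\left(\frac{476515}{200602} - \frac{133949}{70253}\right) + 196812} = \frac{1}{\frac{6606170997}{14092892306} + 196812} = \frac{1}{\frac{2773656926699469}{14092892306}} = \frac{14092892306}{2773656926699469}$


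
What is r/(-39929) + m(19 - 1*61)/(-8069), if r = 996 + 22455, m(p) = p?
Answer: -187549101/322187101 ≈ -0.58211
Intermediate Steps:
r = 23451
r/(-39929) + m(19 - 1*61)/(-8069) = 23451/(-39929) + (19 - 1*61)/(-8069) = 23451*(-1/39929) + (19 - 61)*(-1/8069) = -23451/39929 - 42*(-1/8069) = -23451/39929 + 42/8069 = -187549101/322187101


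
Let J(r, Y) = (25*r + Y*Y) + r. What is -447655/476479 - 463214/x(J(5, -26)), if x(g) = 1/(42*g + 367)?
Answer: -7552535151479469/476479 ≈ -1.5851e+10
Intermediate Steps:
J(r, Y) = Y² + 26*r (J(r, Y) = (25*r + Y²) + r = (Y² + 25*r) + r = Y² + 26*r)
x(g) = 1/(367 + 42*g)
-447655/476479 - 463214/x(J(5, -26)) = -447655/476479 - (169999538 + 19454988*((-26)² + 26*5)) = -447655*1/476479 - (169999538 + 19454988*(676 + 130)) = -447655/476479 - 463214/(1/(367 + 42*806)) = -447655/476479 - 463214/(1/(367 + 33852)) = -447655/476479 - 463214/(1/34219) = -447655/476479 - 463214/1/34219 = -447655/476479 - 463214*34219 = -447655/476479 - 15850719866 = -7552535151479469/476479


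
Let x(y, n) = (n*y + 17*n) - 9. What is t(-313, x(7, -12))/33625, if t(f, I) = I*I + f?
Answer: 87896/33625 ≈ 2.6140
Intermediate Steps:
x(y, n) = -9 + 17*n + n*y (x(y, n) = (17*n + n*y) - 9 = -9 + 17*n + n*y)
t(f, I) = f + I**2 (t(f, I) = I**2 + f = f + I**2)
t(-313, x(7, -12))/33625 = (-313 + (-9 + 17*(-12) - 12*7)**2)/33625 = (-313 + (-9 - 204 - 84)**2)*(1/33625) = (-313 + (-297)**2)*(1/33625) = (-313 + 88209)*(1/33625) = 87896*(1/33625) = 87896/33625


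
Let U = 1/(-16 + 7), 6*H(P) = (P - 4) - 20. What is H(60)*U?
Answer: -2/3 ≈ -0.66667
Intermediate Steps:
H(P) = -4 + P/6 (H(P) = ((P - 4) - 20)/6 = ((-4 + P) - 20)/6 = (-24 + P)/6 = -4 + P/6)
U = -1/9 (U = 1/(-9) = -1/9 ≈ -0.11111)
H(60)*U = (-4 + (1/6)*60)*(-1/9) = (-4 + 10)*(-1/9) = 6*(-1/9) = -2/3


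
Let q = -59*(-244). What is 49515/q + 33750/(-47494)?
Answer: 932900205/341861812 ≈ 2.7289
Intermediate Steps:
q = 14396
49515/q + 33750/(-47494) = 49515/14396 + 33750/(-47494) = 49515*(1/14396) + 33750*(-1/47494) = 49515/14396 - 16875/23747 = 932900205/341861812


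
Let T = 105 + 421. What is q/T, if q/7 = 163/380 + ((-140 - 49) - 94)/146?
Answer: -293097/14591240 ≈ -0.020087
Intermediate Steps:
T = 526
q = -293097/27740 (q = 7*(163/380 + ((-140 - 49) - 94)/146) = 7*(163*(1/380) + (-189 - 94)*(1/146)) = 7*(163/380 - 283*1/146) = 7*(163/380 - 283/146) = 7*(-41871/27740) = -293097/27740 ≈ -10.566)
q/T = -293097/27740/526 = -293097/27740*1/526 = -293097/14591240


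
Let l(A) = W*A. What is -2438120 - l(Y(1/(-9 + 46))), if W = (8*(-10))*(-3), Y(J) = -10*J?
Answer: -90208040/37 ≈ -2.4381e+6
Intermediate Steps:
W = 240 (W = -80*(-3) = 240)
l(A) = 240*A
-2438120 - l(Y(1/(-9 + 46))) = -2438120 - 240*(-10/(-9 + 46)) = -2438120 - 240*(-10/37) = -2438120 - 240*(-10*1/37) = -2438120 - 240*(-10)/37 = -2438120 - 1*(-2400/37) = -2438120 + 2400/37 = -90208040/37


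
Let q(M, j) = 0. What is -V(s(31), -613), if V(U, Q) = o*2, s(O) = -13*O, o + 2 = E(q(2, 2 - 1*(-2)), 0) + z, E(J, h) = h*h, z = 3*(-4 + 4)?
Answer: 4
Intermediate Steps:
z = 0 (z = 3*0 = 0)
E(J, h) = h**2
o = -2 (o = -2 + (0**2 + 0) = -2 + (0 + 0) = -2 + 0 = -2)
V(U, Q) = -4 (V(U, Q) = -2*2 = -4)
-V(s(31), -613) = -1*(-4) = 4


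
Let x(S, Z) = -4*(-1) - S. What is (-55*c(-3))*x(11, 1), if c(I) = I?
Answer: -1155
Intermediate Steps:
x(S, Z) = 4 - S
(-55*c(-3))*x(11, 1) = (-55*(-3))*(4 - 1*11) = 165*(4 - 11) = 165*(-7) = -1155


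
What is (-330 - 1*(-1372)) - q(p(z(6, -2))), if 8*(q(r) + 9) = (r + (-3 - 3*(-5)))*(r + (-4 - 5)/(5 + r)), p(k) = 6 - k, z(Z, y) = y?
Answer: 26851/26 ≈ 1032.7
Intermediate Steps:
q(r) = -9 + (12 + r)*(r - 9/(5 + r))/8 (q(r) = -9 + ((r + (-3 - 3*(-5)))*(r + (-4 - 5)/(5 + r)))/8 = -9 + ((r + (-3 + 15))*(r - 9/(5 + r)))/8 = -9 + ((r + 12)*(r - 9/(5 + r)))/8 = -9 + ((12 + r)*(r - 9/(5 + r)))/8 = -9 + (12 + r)*(r - 9/(5 + r))/8)
(-330 - 1*(-1372)) - q(p(z(6, -2))) = (-330 - 1*(-1372)) - (-468 + (6 - 1*(-2))**3 - 21*(6 - 1*(-2)) + 17*(6 - 1*(-2))**2)/(8*(5 + (6 - 1*(-2)))) = (-330 + 1372) - (-468 + (6 + 2)**3 - 21*(6 + 2) + 17*(6 + 2)**2)/(8*(5 + (6 + 2))) = 1042 - (-468 + 8**3 - 21*8 + 17*8**2)/(8*(5 + 8)) = 1042 - (-468 + 512 - 168 + 17*64)/(8*13) = 1042 - (-468 + 512 - 168 + 1088)/(8*13) = 1042 - 964/(8*13) = 1042 - 1*241/26 = 1042 - 241/26 = 26851/26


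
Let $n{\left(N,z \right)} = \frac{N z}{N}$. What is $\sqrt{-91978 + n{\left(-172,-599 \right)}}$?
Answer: $i \sqrt{92577} \approx 304.26 i$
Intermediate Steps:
$n{\left(N,z \right)} = z$
$\sqrt{-91978 + n{\left(-172,-599 \right)}} = \sqrt{-91978 - 599} = \sqrt{-92577} = i \sqrt{92577}$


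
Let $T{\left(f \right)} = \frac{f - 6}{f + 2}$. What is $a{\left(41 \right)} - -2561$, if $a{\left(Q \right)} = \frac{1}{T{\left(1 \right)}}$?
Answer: $\frac{12802}{5} \approx 2560.4$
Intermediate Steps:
$T{\left(f \right)} = \frac{-6 + f}{2 + f}$
$a{\left(Q \right)} = - \frac{3}{5}$ ($a{\left(Q \right)} = \frac{1}{\frac{1}{2 + 1} \left(-6 + 1\right)} = \frac{1}{\frac{1}{3} \left(-5\right)} = \frac{1}{- \frac{5}{3}} = - \frac{3}{5}$)
$a{\left(41 \right)} - -2561 = - \frac{3}{5} - -2561 = - \frac{3}{5} + 2561 = \frac{12802}{5}$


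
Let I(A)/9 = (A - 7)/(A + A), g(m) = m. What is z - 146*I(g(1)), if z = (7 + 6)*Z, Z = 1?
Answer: 3955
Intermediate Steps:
z = 13 (z = (7 + 6)*1 = 13*1 = 13)
I(A) = 9*(-7 + A)/(2*A) (I(A) = 9*((A - 7)/(A + A)) = 9*((-7 + A)/((2*A))) = 9*((-7 + A)*(1/(2*A))) = 9*((-7 + A)/(2*A)) = 9*(-7 + A)/(2*A))
z - 146*I(g(1)) = 13 - 657*(-7 + 1)/1 = 13 - 657*(-6) = 13 - 146*(-27) = 13 + 3942 = 3955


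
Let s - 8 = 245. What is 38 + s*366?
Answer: 92636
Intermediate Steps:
s = 253 (s = 8 + 245 = 253)
38 + s*366 = 38 + 253*366 = 38 + 92598 = 92636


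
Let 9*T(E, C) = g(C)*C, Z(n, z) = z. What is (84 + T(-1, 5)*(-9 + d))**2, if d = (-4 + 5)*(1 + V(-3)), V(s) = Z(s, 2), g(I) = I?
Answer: 40804/9 ≈ 4533.8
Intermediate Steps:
V(s) = 2
d = 3 (d = (-4 + 5)*(1 + 2) = 1*3 = 3)
T(E, C) = C**2/9 (T(E, C) = (C*C)/9 = C**2/9)
(84 + T(-1, 5)*(-9 + d))**2 = (84 + ((1/9)*5**2)*(-9 + 3))**2 = (84 + ((1/9)*25)*(-6))**2 = (84 + (25/9)*(-6))**2 = (84 - 50/3)**2 = (202/3)**2 = 40804/9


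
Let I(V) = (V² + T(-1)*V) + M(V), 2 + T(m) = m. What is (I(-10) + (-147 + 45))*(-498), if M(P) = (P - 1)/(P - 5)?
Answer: -71546/5 ≈ -14309.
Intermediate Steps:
T(m) = -2 + m
M(P) = (-1 + P)/(-5 + P)
I(V) = V² - 3*V + (-1 + V)/(-5 + V) (I(V) = (V² + (-2 - 1)*V) + (-1 + V)/(-5 + V) = (V² - 3*V) + (-1 + V)/(-5 + V) = V² - 3*V + (-1 + V)/(-5 + V))
(I(-10) + (-147 + 45))*(-498) = ((-1 - 10 - 10*(-5 - 10)*(-3 - 10))/(-5 - 10) + (-147 + 45))*(-498) = ((-1 - 10 - 10*(-15)*(-13))/(-15) - 102)*(-498) = (-(-1 - 10 - 1950)/15 - 102)*(-498) = (-1/15*(-1961) - 102)*(-498) = (1961/15 - 102)*(-498) = (431/15)*(-498) = -71546/5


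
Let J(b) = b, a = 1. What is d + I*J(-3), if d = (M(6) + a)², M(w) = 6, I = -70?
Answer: 259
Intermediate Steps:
d = 49 (d = (6 + 1)² = 7² = 49)
d + I*J(-3) = 49 - 70*(-3) = 49 + 210 = 259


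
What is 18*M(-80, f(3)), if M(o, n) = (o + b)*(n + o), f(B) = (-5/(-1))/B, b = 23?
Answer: 80370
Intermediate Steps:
f(B) = 5/B (f(B) = (-5*(-1))/B = 5/B)
M(o, n) = (23 + o)*(n + o) (M(o, n) = (o + 23)*(n + o) = (23 + o)*(n + o))
18*M(-80, f(3)) = 18*((-80)**2 + 23*(5/3) + 23*(-80) + (5/3)*(-80)) = 18*(6400 + 23*(5*(1/3)) - 1840 + (5*(1/3))*(-80)) = 18*(6400 + 23*(5/3) - 1840 + (5/3)*(-80)) = 18*(6400 + 115/3 - 1840 - 400/3) = 18*4465 = 80370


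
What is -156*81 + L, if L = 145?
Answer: -12491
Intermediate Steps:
-156*81 + L = -156*81 + 145 = -12636 + 145 = -12491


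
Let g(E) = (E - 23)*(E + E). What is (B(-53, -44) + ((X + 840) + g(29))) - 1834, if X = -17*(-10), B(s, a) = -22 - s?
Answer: -445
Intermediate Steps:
g(E) = 2*E*(-23 + E) (g(E) = (-23 + E)*(2*E) = 2*E*(-23 + E))
X = 170
(B(-53, -44) + ((X + 840) + g(29))) - 1834 = ((-22 - 1*(-53)) + ((170 + 840) + 2*29*(-23 + 29))) - 1834 = ((-22 + 53) + (1010 + 2*29*6)) - 1834 = (31 + (1010 + 348)) - 1834 = (31 + 1358) - 1834 = 1389 - 1834 = -445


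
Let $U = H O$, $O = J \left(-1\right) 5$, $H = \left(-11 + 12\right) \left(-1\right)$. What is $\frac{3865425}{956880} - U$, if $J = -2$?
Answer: $\frac{895615}{63792} \approx 14.04$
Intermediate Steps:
$H = -1$ ($H = 1 \left(-1\right) = -1$)
$O = 10$ ($O = \left(-2\right) \left(-1\right) 5 = 2 \cdot 5 = 10$)
$U = -10$ ($U = \left(-1\right) 10 = -10$)
$\frac{3865425}{956880} - U = \frac{3865425}{956880} - -10 = 3865425 \cdot \frac{1}{956880} + 10 = \frac{257695}{63792} + 10 = \frac{895615}{63792}$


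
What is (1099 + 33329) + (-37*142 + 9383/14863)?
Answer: 433622545/14863 ≈ 29175.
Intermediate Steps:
(1099 + 33329) + (-37*142 + 9383/14863) = 34428 + (-5254 + 9383*(1/14863)) = 34428 + (-5254 + 9383/14863) = 34428 - 78080819/14863 = 433622545/14863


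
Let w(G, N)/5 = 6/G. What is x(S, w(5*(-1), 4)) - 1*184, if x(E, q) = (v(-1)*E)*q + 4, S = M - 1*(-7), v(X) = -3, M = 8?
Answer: 90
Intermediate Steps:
w(G, N) = 30/G (w(G, N) = 5*(6/G) = 30/G)
S = 15 (S = 8 - 1*(-7) = 8 + 7 = 15)
x(E, q) = 4 - 3*E*q (x(E, q) = (-3*E)*q + 4 = -3*E*q + 4 = 4 - 3*E*q)
x(S, w(5*(-1), 4)) - 1*184 = (4 - 3*15*30/((5*(-1)))) - 1*184 = (4 - 3*15*30/(-5)) - 184 = (4 - 3*15*30*(-⅕)) - 184 = (4 - 3*15*(-6)) - 184 = (4 + 270) - 184 = 274 - 184 = 90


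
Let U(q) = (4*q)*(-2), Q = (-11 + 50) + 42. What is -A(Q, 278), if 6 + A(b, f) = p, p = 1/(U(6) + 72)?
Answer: 143/24 ≈ 5.9583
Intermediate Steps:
Q = 81 (Q = 39 + 42 = 81)
U(q) = -8*q
p = 1/24 (p = 1/(-8*6 + 72) = 1/(-48 + 72) = 1/24 ≈ 0.041667)
A(b, f) = -143/24 (A(b, f) = -6 + 1/24 = -143/24)
-A(Q, 278) = -1*(-143/24) = 143/24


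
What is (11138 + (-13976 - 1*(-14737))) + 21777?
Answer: 33676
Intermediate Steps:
(11138 + (-13976 - 1*(-14737))) + 21777 = (11138 + (-13976 + 14737)) + 21777 = (11138 + 761) + 21777 = 11899 + 21777 = 33676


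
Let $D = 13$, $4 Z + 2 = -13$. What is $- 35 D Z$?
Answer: $\frac{6825}{4} \approx 1706.3$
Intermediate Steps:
$Z = - \frac{15}{4}$ ($Z = - \frac{1}{2} + \frac{1}{4} \left(-13\right) = - \frac{1}{2} - \frac{13}{4} = - \frac{15}{4} \approx -3.75$)
$- 35 D Z = \left(-35\right) 13 \left(- \frac{15}{4}\right) = \left(-455\right) \left(- \frac{15}{4}\right) = \frac{6825}{4}$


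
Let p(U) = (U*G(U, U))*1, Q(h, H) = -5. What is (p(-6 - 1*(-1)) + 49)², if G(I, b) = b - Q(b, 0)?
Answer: 2401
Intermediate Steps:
G(I, b) = 5 + b (G(I, b) = b - 1*(-5) = b + 5 = 5 + b)
p(U) = U*(5 + U) (p(U) = (U*(5 + U))*1 = U*(5 + U))
(p(-6 - 1*(-1)) + 49)² = ((-6 - 1*(-1))*(5 + (-6 - 1*(-1))) + 49)² = ((-6 + 1)*(5 + (-6 + 1)) + 49)² = (-5*(5 - 5) + 49)² = (-5*0 + 49)² = (0 + 49)² = 49² = 2401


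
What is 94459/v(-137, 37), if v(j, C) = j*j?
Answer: 94459/18769 ≈ 5.0327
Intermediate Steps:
v(j, C) = j²
94459/v(-137, 37) = 94459/((-137)²) = 94459/18769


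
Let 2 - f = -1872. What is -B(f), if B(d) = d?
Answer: -1874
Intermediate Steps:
f = 1874 (f = 2 - 1*(-1872) = 2 + 1872 = 1874)
-B(f) = -1*1874 = -1874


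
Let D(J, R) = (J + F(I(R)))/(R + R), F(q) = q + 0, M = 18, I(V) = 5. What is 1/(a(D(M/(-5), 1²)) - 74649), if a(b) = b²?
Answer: -100/7464851 ≈ -1.3396e-5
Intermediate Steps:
F(q) = q
D(J, R) = (5 + J)/(2*R) (D(J, R) = (J + 5)/(R + R) = (5 + J)/((2*R)) = (5 + J)*(1/(2*R)) = (5 + J)/(2*R))
1/(a(D(M/(-5), 1²)) - 74649) = 1/(((5 + 18/(-5))/(2*(1²)))² - 74649) = 1/(((½)*(5 + 18*(-⅕))/1)² - 74649) = 1/(((½)*1*(5 - 18/5))² - 74649) = 1/(((½)*1*(7/5))² - 74649) = 1/((7/10)² - 74649) = 1/(49/100 - 74649) = 1/(-7464851/100) = -100/7464851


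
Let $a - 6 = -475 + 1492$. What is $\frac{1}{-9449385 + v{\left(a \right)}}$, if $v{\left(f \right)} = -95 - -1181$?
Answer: $- \frac{1}{9448299} \approx -1.0584 \cdot 10^{-7}$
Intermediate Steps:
$a = 1023$ ($a = 6 + \left(-475 + 1492\right) = 6 + 1017 = 1023$)
$v{\left(f \right)} = 1086$ ($v{\left(f \right)} = -95 + 1181 = 1086$)
$\frac{1}{-9449385 + v{\left(a \right)}} = \frac{1}{-9449385 + 1086} = \frac{1}{-9448299} = - \frac{1}{9448299}$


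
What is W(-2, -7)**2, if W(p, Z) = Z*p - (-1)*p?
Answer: 144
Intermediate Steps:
W(p, Z) = p + Z*p (W(p, Z) = Z*p + p = p + Z*p)
W(-2, -7)**2 = (-2*(1 - 7))**2 = (-2*(-6))**2 = 12**2 = 144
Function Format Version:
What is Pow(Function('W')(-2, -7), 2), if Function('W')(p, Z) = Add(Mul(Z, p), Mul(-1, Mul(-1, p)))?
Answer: 144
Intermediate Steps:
Function('W')(p, Z) = Add(p, Mul(Z, p)) (Function('W')(p, Z) = Add(Mul(Z, p), p) = Add(p, Mul(Z, p)))
Pow(Function('W')(-2, -7), 2) = Pow(Mul(-2, Add(1, -7)), 2) = Pow(Mul(-2, -6), 2) = Pow(12, 2) = 144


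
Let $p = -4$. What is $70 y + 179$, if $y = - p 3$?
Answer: $1019$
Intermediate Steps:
$y = 12$ ($y = \left(-1\right) \left(-4\right) 3 = 4 \cdot 3 = 12$)
$70 y + 179 = 70 \cdot 12 + 179 = 840 + 179 = 1019$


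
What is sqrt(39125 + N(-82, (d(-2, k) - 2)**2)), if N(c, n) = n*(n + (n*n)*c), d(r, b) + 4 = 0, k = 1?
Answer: I*sqrt(3785371) ≈ 1945.6*I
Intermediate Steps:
d(r, b) = -4 (d(r, b) = -4 + 0 = -4)
N(c, n) = n*(n + c*n**2) (N(c, n) = n*(n + n**2*c) = n*(n + c*n**2))
sqrt(39125 + N(-82, (d(-2, k) - 2)**2)) = sqrt(39125 + ((-4 - 2)**2)**2*(1 - 82*(-4 - 2)**2)) = sqrt(39125 + ((-6)**2)**2*(1 - 82*(-6)**2)) = sqrt(39125 + 36**2*(1 - 82*36)) = sqrt(39125 + 1296*(1 - 2952)) = sqrt(39125 + 1296*(-2951)) = sqrt(39125 - 3824496) = sqrt(-3785371) = I*sqrt(3785371)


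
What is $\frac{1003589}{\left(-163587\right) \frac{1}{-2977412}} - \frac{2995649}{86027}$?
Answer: $\frac{257056610718370073}{14072898849} \approx 1.8266 \cdot 10^{7}$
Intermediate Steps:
$\frac{1003589}{\left(-163587\right) \frac{1}{-2977412}} - \frac{2995649}{86027} = \frac{1003589}{\left(-163587\right) \left(- \frac{1}{2977412}\right)} - \frac{2995649}{86027} = \frac{1003589}{\frac{163587}{2977412}} - \frac{2995649}{86027} = 1003589 \cdot \frac{2977412}{163587} - \frac{2995649}{86027} = \frac{2988097931668}{163587} - \frac{2995649}{86027} = \frac{257056610718370073}{14072898849}$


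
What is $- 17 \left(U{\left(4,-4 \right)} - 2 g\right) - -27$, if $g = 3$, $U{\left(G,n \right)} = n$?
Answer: $197$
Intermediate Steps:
$- 17 \left(U{\left(4,-4 \right)} - 2 g\right) - -27 = - 17 \left(-4 - 6\right) - -27 = - 17 \left(-4 - 6\right) + 27 = \left(-17\right) \left(-10\right) + 27 = 170 + 27 = 197$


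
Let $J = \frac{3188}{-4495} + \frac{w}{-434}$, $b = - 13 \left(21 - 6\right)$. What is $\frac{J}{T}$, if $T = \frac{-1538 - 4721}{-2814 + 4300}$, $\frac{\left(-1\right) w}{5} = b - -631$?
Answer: $- \frac{201700724}{196939435} \approx -1.0242$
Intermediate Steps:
$b = -195$ ($b = \left(-13\right) 15 = -195$)
$w = -2180$ ($w = - 5 \left(-195 - -631\right) = - 5 \left(-195 + 631\right) = \left(-5\right) 436 = -2180$)
$T = - \frac{6259}{1486} \approx -4.212$
$J = \frac{135734}{31465}$ ($J = \frac{3188}{-4495} - \frac{2180}{-434} = 3188 \left(- \frac{1}{4495}\right) - - \frac{1090}{217} = - \frac{3188}{4495} + \frac{1090}{217} = \frac{135734}{31465} \approx 4.3138$)
$\frac{J}{T} = \frac{135734}{31465 \left(- \frac{6259}{1486}\right)} = \frac{135734}{31465} \left(- \frac{1486}{6259}\right) = - \frac{201700724}{196939435}$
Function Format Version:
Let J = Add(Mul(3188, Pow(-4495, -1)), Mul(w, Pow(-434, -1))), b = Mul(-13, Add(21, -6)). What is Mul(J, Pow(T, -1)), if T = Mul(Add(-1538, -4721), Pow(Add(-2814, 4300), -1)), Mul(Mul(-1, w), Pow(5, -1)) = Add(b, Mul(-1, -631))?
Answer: Rational(-201700724, 196939435) ≈ -1.0242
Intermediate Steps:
b = -195 (b = Mul(-13, 15) = -195)
w = -2180 (w = Mul(-5, Add(-195, Mul(-1, -631))) = Mul(-5, Add(-195, 631)) = Mul(-5, 436) = -2180)
T = Rational(-6259, 1486) (T = Mul(-6259, Pow(1486, -1)) = Mul(-6259, Rational(1, 1486)) = Rational(-6259, 1486) ≈ -4.2120)
J = Rational(135734, 31465) (J = Add(Mul(3188, Pow(-4495, -1)), Mul(-2180, Pow(-434, -1))) = Add(Mul(3188, Rational(-1, 4495)), Mul(-2180, Rational(-1, 434))) = Add(Rational(-3188, 4495), Rational(1090, 217)) = Rational(135734, 31465) ≈ 4.3138)
Mul(J, Pow(T, -1)) = Mul(Rational(135734, 31465), Pow(Rational(-6259, 1486), -1)) = Mul(Rational(135734, 31465), Rational(-1486, 6259)) = Rational(-201700724, 196939435)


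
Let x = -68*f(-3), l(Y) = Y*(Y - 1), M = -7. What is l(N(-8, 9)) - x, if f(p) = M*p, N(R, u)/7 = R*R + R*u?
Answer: 4620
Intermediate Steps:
N(R, u) = 7*R**2 + 7*R*u (N(R, u) = 7*(R*R + R*u) = 7*(R**2 + R*u) = 7*R**2 + 7*R*u)
f(p) = -7*p
l(Y) = Y*(-1 + Y)
x = -1428 (x = -(-476)*(-3) = -68*21 = -1428)
l(N(-8, 9)) - x = (7*(-8)*(-8 + 9))*(-1 + 7*(-8)*(-8 + 9)) - 1*(-1428) = (7*(-8)*1)*(-1 + 7*(-8)*1) + 1428 = -56*(-1 - 56) + 1428 = -56*(-57) + 1428 = 3192 + 1428 = 4620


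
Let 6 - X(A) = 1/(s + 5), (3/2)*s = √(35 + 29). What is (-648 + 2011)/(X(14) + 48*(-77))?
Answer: -42253/114393 ≈ -0.36937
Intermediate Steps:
s = 16/3 (s = 2*√(35 + 29)/3 = 2*√64/3 = (⅔)*8 = 16/3 ≈ 5.3333)
X(A) = 183/31 (X(A) = 6 - 1/(16/3 + 5) = 6 - 1/31/3 = 6 - 1*3/31 = 6 - 3/31 = 183/31)
(-648 + 2011)/(X(14) + 48*(-77)) = (-648 + 2011)/(183/31 + 48*(-77)) = 1363/(183/31 - 3696) = 1363/(-114393/31) = 1363*(-31/114393) = -42253/114393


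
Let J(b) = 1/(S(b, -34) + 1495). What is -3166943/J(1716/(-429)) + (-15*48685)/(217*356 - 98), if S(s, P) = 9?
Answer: -17499564302103/3674 ≈ -4.7631e+9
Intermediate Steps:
J(b) = 1/1504 (J(b) = 1/(9 + 1495) = 1/1504)
-3166943/J(1716/(-429)) + (-15*48685)/(217*356 - 98) = -3166943/1/1504 + (-15*48685)/(217*356 - 98) = -3166943*1504 - 730275/(77252 - 98) = -4763082272 - 730275/77154 = -4763082272 - 730275*1/77154 = -4763082272 - 34775/3674 = -17499564302103/3674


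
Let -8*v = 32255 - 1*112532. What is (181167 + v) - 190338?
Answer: 6909/8 ≈ 863.63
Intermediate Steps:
v = 80277/8 (v = -(32255 - 1*112532)/8 = -(32255 - 112532)/8 = -⅛*(-80277) = 80277/8 ≈ 10035.)
(181167 + v) - 190338 = (181167 + 80277/8) - 190338 = 1529613/8 - 190338 = 6909/8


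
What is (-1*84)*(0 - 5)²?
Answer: -2100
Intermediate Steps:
(-1*84)*(0 - 5)² = -84*(-5)² = -84*25 = -2100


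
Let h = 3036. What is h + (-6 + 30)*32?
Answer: 3804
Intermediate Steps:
h + (-6 + 30)*32 = 3036 + (-6 + 30)*32 = 3036 + 24*32 = 3036 + 768 = 3804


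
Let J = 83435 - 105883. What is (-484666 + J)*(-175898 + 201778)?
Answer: -13124110320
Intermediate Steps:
J = -22448
(-484666 + J)*(-175898 + 201778) = (-484666 - 22448)*(-175898 + 201778) = -507114*25880 = -13124110320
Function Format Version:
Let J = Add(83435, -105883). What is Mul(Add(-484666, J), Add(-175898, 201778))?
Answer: -13124110320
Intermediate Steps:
J = -22448
Mul(Add(-484666, J), Add(-175898, 201778)) = Mul(Add(-484666, -22448), Add(-175898, 201778)) = Mul(-507114, 25880) = -13124110320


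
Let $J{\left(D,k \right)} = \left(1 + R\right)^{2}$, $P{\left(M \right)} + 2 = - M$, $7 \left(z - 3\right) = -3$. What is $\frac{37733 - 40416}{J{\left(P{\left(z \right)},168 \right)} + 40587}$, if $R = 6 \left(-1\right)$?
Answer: $- \frac{2683}{40612} \approx -0.066064$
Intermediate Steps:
$z = \frac{18}{7}$ ($z = 3 + \frac{1}{7} \left(-3\right) = 3 - \frac{3}{7} = \frac{18}{7} \approx 2.5714$)
$R = -6$
$P{\left(M \right)} = -2 - M$
$J{\left(D,k \right)} = 25$ ($J{\left(D,k \right)} = \left(1 - 6\right)^{2} = \left(-5\right)^{2} = 25$)
$\frac{37733 - 40416}{J{\left(P{\left(z \right)},168 \right)} + 40587} = \frac{37733 - 40416}{25 + 40587} = - \frac{2683}{40612}$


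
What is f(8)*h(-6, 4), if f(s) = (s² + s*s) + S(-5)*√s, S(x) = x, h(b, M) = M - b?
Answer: 1280 - 100*√2 ≈ 1138.6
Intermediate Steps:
f(s) = -5*√s + 2*s² (f(s) = (s² + s*s) - 5*√s = (s² + s²) - 5*√s = 2*s² - 5*√s = -5*√s + 2*s²)
f(8)*h(-6, 4) = (-10*√2 + 2*8²)*(4 - 1*(-6)) = (-10*√2 + 2*64)*(4 + 6) = (-10*√2 + 128)*10 = (128 - 10*√2)*10 = 1280 - 100*√2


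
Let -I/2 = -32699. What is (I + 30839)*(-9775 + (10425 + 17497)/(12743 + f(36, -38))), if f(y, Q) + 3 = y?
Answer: -6007954555143/6388 ≈ -9.4051e+8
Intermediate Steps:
I = 65398 (I = -2*(-32699) = 65398)
f(y, Q) = -3 + y
(I + 30839)*(-9775 + (10425 + 17497)/(12743 + f(36, -38))) = (65398 + 30839)*(-9775 + (10425 + 17497)/(12743 + (-3 + 36))) = 96237*(-9775 + 27922/(12743 + 33)) = 96237*(-9775 + 27922/12776) = 96237*(-9775 + 27922*(1/12776)) = 96237*(-9775 + 13961/6388) = 96237*(-62428739/6388) = -6007954555143/6388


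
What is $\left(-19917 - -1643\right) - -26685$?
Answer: $8411$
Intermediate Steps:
$\left(-19917 - -1643\right) - -26685 = \left(-19917 + 1643\right) + 26685 = -18274 + 26685 = 8411$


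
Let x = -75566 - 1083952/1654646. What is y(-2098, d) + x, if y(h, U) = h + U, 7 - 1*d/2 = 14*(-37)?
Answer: -63385066298/827323 ≈ -76615.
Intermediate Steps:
d = 1050 (d = 14 - 28*(-37) = 14 - 2*(-518) = 14 + 1036 = 1050)
y(h, U) = U + h
x = -62518031794/827323 (x = -75566 - 1083952*1/1654646 = -75566 - 541976/827323 = -62518031794/827323 ≈ -75567.)
y(-2098, d) + x = (1050 - 2098) - 62518031794/827323 = -1048 - 62518031794/827323 = -63385066298/827323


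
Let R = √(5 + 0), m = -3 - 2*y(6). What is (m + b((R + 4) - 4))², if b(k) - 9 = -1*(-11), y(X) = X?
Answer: 25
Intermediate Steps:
m = -15 (m = -3 - 2*6 = -3 - 12 = -15)
R = √5 ≈ 2.2361
b(k) = 20 (b(k) = 9 - 1*(-11) = 9 + 11 = 20)
(m + b((R + 4) - 4))² = (-15 + 20)² = 5² = 25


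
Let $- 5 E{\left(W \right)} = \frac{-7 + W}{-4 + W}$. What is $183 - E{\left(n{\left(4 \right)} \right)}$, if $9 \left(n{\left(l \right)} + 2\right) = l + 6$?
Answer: $\frac{40331}{220} \approx 183.32$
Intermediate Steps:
$n{\left(l \right)} = - \frac{4}{3} + \frac{l}{9}$ ($n{\left(l \right)} = -2 + \frac{l + 6}{9} = -2 + \frac{6 + l}{9} = -2 + \left(\frac{2}{3} + \frac{l}{9}\right) = - \frac{4}{3} + \frac{l}{9}$)
$E{\left(W \right)} = - \frac{-7 + W}{5 \left(-4 + W\right)}$ ($E{\left(W \right)} = - \frac{\left(-7 + W\right) \frac{1}{-4 + W}}{5} = - \frac{\frac{1}{-4 + W} \left(-7 + W\right)}{5} = - \frac{-7 + W}{5 \left(-4 + W\right)}$)
$183 - E{\left(n{\left(4 \right)} \right)} = 183 - \frac{7 - \left(- \frac{4}{3} + \frac{1}{9} \cdot 4\right)}{5 \left(-4 + \left(- \frac{4}{3} + \frac{1}{9} \cdot 4\right)\right)} = 183 - \frac{7 - \left(- \frac{4}{3} + \frac{4}{9}\right)}{5 \left(-4 + \left(- \frac{4}{3} + \frac{4}{9}\right)\right)} = 183 - \frac{7 - - \frac{8}{9}}{5 \left(-4 - \frac{8}{9}\right)} = 183 - \frac{7 + \frac{8}{9}}{5 \left(- \frac{44}{9}\right)} = 183 - \frac{1}{5} \left(- \frac{9}{44}\right) \frac{71}{9} = 183 - - \frac{71}{220} = 183 + \frac{71}{220} = \frac{40331}{220}$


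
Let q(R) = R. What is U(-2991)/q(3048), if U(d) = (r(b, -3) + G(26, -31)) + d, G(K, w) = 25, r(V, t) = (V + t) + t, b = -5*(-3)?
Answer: -2957/3048 ≈ -0.97014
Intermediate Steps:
b = 15
r(V, t) = V + 2*t
U(d) = 34 + d (U(d) = ((15 + 2*(-3)) + 25) + d = ((15 - 6) + 25) + d = (9 + 25) + d = 34 + d)
U(-2991)/q(3048) = (34 - 2991)/3048 = -2957*1/3048 = -2957/3048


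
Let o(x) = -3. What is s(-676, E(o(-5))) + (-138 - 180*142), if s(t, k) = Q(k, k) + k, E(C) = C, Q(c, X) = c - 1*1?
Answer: -25705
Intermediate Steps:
Q(c, X) = -1 + c (Q(c, X) = c - 1 = -1 + c)
s(t, k) = -1 + 2*k (s(t, k) = (-1 + k) + k = -1 + 2*k)
s(-676, E(o(-5))) + (-138 - 180*142) = (-1 + 2*(-3)) + (-138 - 180*142) = (-1 - 6) + (-138 - 25560) = -7 - 25698 = -25705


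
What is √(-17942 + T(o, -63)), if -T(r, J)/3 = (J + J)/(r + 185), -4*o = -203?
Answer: I*√15953479742/943 ≈ 133.94*I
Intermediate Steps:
o = 203/4 (o = -¼*(-203) = 203/4 ≈ 50.750)
T(r, J) = -6*J/(185 + r) (T(r, J) = -3*(J + J)/(r + 185) = -3*2*J/(185 + r) = -6*J/(185 + r))
√(-17942 + T(o, -63)) = √(-17942 - 6*(-63)/(185 + 203/4)) = √(-17942 - 6*(-63)/943/4) = √(-17942 - 6*(-63)*4/943) = √(-17942 + 1512/943) = √(-16917794/943) = I*√15953479742/943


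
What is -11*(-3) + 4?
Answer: 37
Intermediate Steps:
-11*(-3) + 4 = 33 + 4 = 37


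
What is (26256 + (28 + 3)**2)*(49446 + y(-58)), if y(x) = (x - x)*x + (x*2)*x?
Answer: 1528887758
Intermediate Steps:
y(x) = 2*x**2 (y(x) = 0*x + (2*x)*x = 0 + 2*x**2 = 2*x**2)
(26256 + (28 + 3)**2)*(49446 + y(-58)) = (26256 + (28 + 3)**2)*(49446 + 2*(-58)**2) = (26256 + 31**2)*(49446 + 2*3364) = (26256 + 961)*(49446 + 6728) = 27217*56174 = 1528887758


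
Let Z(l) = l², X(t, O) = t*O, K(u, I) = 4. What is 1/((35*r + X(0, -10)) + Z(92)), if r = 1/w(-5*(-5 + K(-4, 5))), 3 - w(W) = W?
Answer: 2/16893 ≈ 0.00011839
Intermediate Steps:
w(W) = 3 - W
r = -½ (r = 1/(3 - (-5)*(-5 + 4)) = 1/(3 - (-5)*(-1)) = 1/(3 - 1*5) = 1/(3 - 5) = 1/(-2) = -½ ≈ -0.50000)
X(t, O) = O*t
1/((35*r + X(0, -10)) + Z(92)) = 1/((35*(-½) - 10*0) + 92²) = 1/((-35/2 + 0) + 8464) = 1/(-35/2 + 8464) = 1/(16893/2) = 2/16893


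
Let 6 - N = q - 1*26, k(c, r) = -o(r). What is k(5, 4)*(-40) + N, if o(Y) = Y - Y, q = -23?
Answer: 55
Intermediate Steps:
o(Y) = 0
k(c, r) = 0 (k(c, r) = -1*0 = 0)
N = 55 (N = 6 - (-23 - 1*26) = 6 - (-23 - 26) = 6 - 1*(-49) = 6 + 49 = 55)
k(5, 4)*(-40) + N = 0*(-40) + 55 = 0 + 55 = 55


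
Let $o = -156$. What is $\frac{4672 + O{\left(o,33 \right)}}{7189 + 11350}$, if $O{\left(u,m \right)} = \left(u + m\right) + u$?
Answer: $\frac{4393}{18539} \approx 0.23696$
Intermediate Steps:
$O{\left(u,m \right)} = m + 2 u$ ($O{\left(u,m \right)} = \left(m + u\right) + u = m + 2 u$)
$\frac{4672 + O{\left(o,33 \right)}}{7189 + 11350} = \frac{4672 + \left(33 + 2 \left(-156\right)\right)}{7189 + 11350} = \frac{4672 + \left(33 - 312\right)}{18539} = \left(4672 - 279\right) \frac{1}{18539} = 4393 \cdot \frac{1}{18539} = \frac{4393}{18539}$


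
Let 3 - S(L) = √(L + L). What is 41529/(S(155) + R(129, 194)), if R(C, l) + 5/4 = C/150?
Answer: -1083906900/3031879 - 415290000*√310/3031879 ≈ -2769.2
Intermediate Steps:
R(C, l) = -5/4 + C/150
S(L) = 3 - √2*√L (S(L) = 3 - √(L + L) = 3 - √(2*L) = 3 - √2*√L)
41529/(S(155) + R(129, 194)) = 41529/((3 - √2*√155) + (-5/4 + (1/150)*129)) = 41529/((3 - √310) + (-5/4 + 43/50)) = 41529/((3 - √310) - 39/100) = 41529/(261/100 - √310)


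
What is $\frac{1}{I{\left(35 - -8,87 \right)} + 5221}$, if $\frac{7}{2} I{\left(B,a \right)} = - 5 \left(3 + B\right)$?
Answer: $\frac{7}{36087} \approx 0.00019398$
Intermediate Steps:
$I{\left(B,a \right)} = - \frac{30}{7} - \frac{10 B}{7}$ ($I{\left(B,a \right)} = \frac{2 \left(- 5 \left(3 + B\right)\right)}{7} = \frac{2 \left(-15 - 5 B\right)}{7} = - \frac{30}{7} - \frac{10 B}{7}$)
$\frac{1}{I{\left(35 - -8,87 \right)} + 5221} = \frac{1}{\left(- \frac{30}{7} - \frac{10 \left(35 - -8\right)}{7}\right) + 5221} = \frac{1}{\left(- \frac{30}{7} - \frac{10 \left(35 + 8\right)}{7}\right) + 5221} = \frac{1}{\left(- \frac{30}{7} - \frac{430}{7}\right) + 5221} = \frac{1}{- \frac{460}{7} + 5221} = \frac{1}{\frac{36087}{7}} = \frac{7}{36087}$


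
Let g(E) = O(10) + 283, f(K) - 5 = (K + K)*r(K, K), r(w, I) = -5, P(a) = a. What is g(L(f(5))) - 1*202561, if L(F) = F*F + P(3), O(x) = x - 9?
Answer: -202277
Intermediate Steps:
O(x) = -9 + x
f(K) = 5 - 10*K (f(K) = 5 + (K + K)*(-5) = 5 + (2*K)*(-5) = 5 - 10*K)
L(F) = 3 + F² (L(F) = F*F + 3 = F² + 3 = 3 + F²)
g(E) = 284 (g(E) = (-9 + 10) + 283 = 1 + 283 = 284)
g(L(f(5))) - 1*202561 = 284 - 1*202561 = 284 - 202561 = -202277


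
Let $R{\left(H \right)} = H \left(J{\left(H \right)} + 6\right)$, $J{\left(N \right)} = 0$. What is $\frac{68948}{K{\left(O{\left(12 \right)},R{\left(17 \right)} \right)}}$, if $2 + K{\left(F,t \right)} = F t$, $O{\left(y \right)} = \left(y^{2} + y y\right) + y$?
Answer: $\frac{34474}{15299} \approx 2.2533$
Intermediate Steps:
$O{\left(y \right)} = y + 2 y^{2}$ ($O{\left(y \right)} = \left(y^{2} + y^{2}\right) + y = 2 y^{2} + y = y + 2 y^{2}$)
$R{\left(H \right)} = 6 H$ ($R{\left(H \right)} = H \left(0 + 6\right) = H 6 = 6 H$)
$K{\left(F,t \right)} = -2 + F t$
$\frac{68948}{K{\left(O{\left(12 \right)},R{\left(17 \right)} \right)}} = \frac{68948}{-2 + 12 \left(1 + 2 \cdot 12\right) 6 \cdot 17} = \frac{68948}{-2 + 12 \left(1 + 24\right) 102} = \frac{68948}{-2 + 12 \cdot 25 \cdot 102} = \frac{68948}{-2 + 300 \cdot 102} = \frac{68948}{-2 + 30600} = \frac{68948}{30598} = 68948 \cdot \frac{1}{30598} = \frac{34474}{15299}$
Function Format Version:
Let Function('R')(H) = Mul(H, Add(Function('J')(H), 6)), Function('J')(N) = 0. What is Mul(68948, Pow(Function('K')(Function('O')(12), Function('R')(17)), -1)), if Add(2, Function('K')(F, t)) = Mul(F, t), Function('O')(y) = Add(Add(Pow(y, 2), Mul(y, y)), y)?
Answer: Rational(34474, 15299) ≈ 2.2533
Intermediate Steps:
Function('O')(y) = Add(y, Mul(2, Pow(y, 2))) (Function('O')(y) = Add(Add(Pow(y, 2), Pow(y, 2)), y) = Add(Mul(2, Pow(y, 2)), y) = Add(y, Mul(2, Pow(y, 2))))
Function('R')(H) = Mul(6, H) (Function('R')(H) = Mul(H, Add(0, 6)) = Mul(H, 6) = Mul(6, H))
Function('K')(F, t) = Add(-2, Mul(F, t))
Mul(68948, Pow(Function('K')(Function('O')(12), Function('R')(17)), -1)) = Mul(68948, Pow(Add(-2, Mul(Mul(12, Add(1, Mul(2, 12))), Mul(6, 17))), -1)) = Mul(68948, Pow(Add(-2, Mul(Mul(12, Add(1, 24)), 102)), -1)) = Mul(68948, Pow(Add(-2, Mul(Mul(12, 25), 102)), -1)) = Mul(68948, Pow(Add(-2, Mul(300, 102)), -1)) = Mul(68948, Pow(Add(-2, 30600), -1)) = Mul(68948, Pow(30598, -1)) = Mul(68948, Rational(1, 30598)) = Rational(34474, 15299)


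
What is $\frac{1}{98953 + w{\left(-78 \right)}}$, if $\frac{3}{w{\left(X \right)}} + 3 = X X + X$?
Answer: $\frac{2001}{198004954} \approx 1.0106 \cdot 10^{-5}$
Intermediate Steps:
$w{\left(X \right)} = \frac{3}{-3 + X + X^{2}}$ ($w{\left(X \right)} = \frac{3}{-3 + \left(X X + X\right)} = \frac{3}{-3 + \left(X^{2} + X\right)} = \frac{3}{-3 + \left(X + X^{2}\right)} = \frac{3}{-3 + X + X^{2}}$)
$\frac{1}{98953 + w{\left(-78 \right)}} = \frac{1}{98953 + \frac{3}{-3 - 78 + \left(-78\right)^{2}}} = \frac{1}{98953 + \frac{3}{-3 - 78 + 6084}} = \frac{1}{98953 + \frac{3}{6003}} = \frac{1}{98953 + 3 \cdot \frac{1}{6003}} = \frac{1}{98953 + \frac{1}{2001}} = \frac{1}{\frac{198004954}{2001}} = \frac{2001}{198004954}$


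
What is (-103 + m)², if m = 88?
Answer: 225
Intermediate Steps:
(-103 + m)² = (-103 + 88)² = (-15)² = 225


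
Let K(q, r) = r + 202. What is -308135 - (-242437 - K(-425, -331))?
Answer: -65827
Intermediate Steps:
K(q, r) = 202 + r
-308135 - (-242437 - K(-425, -331)) = -308135 - (-242437 - (202 - 331)) = -308135 - (-242437 - 1*(-129)) = -308135 - (-242437 + 129) = -308135 - 1*(-242308) = -308135 + 242308 = -65827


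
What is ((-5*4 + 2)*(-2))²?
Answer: 1296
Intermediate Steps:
((-5*4 + 2)*(-2))² = ((-20 + 2)*(-2))² = (-18*(-2))² = 36² = 1296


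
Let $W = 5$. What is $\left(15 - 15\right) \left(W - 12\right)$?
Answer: $0$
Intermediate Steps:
$\left(15 - 15\right) \left(W - 12\right) = \left(15 - 15\right) \left(5 - 12\right) = 0 \left(-7\right) = 0$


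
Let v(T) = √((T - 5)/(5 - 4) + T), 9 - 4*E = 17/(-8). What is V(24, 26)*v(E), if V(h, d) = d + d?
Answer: 39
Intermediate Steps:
E = 89/32 (E = 9/4 - 17/(4*(-8)) = 9/4 - 17*(-1)/(4*8) = 9/4 - ¼*(-17/8) = 9/4 + 17/32 = 89/32 ≈ 2.7813)
V(h, d) = 2*d
v(T) = √(-5 + 2*T) (v(T) = √((-5 + T)/1 + T) = √((-5 + T)*1 + T) = √((-5 + T) + T) = √(-5 + 2*T))
V(24, 26)*v(E) = (2*26)*√(-5 + 2*(89/32)) = 52*√(-5 + 89/16) = 52*√(9/16) = 52*(¾) = 39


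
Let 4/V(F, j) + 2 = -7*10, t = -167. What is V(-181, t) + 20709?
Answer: 372761/18 ≈ 20709.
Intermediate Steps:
V(F, j) = -1/18 (V(F, j) = 4/(-2 - 7*10) = 4/(-2 - 70) = 4/(-72) = 4*(-1/72) = -1/18)
V(-181, t) + 20709 = -1/18 + 20709 = 372761/18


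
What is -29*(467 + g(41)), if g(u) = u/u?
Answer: -13572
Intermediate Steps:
g(u) = 1
-29*(467 + g(41)) = -29*(467 + 1) = -29*468 = -13572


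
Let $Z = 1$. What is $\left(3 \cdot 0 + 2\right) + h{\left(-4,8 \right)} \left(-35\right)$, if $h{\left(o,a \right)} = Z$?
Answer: $-33$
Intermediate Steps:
$h{\left(o,a \right)} = 1$
$\left(3 \cdot 0 + 2\right) + h{\left(-4,8 \right)} \left(-35\right) = \left(3 \cdot 0 + 2\right) + 1 \left(-35\right) = \left(0 + 2\right) - 35 = 2 - 35 = -33$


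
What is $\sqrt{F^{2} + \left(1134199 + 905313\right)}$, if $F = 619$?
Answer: $\sqrt{2422673} \approx 1556.5$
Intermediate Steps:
$\sqrt{F^{2} + \left(1134199 + 905313\right)} = \sqrt{619^{2} + \left(1134199 + 905313\right)} = \sqrt{383161 + 2039512} = \sqrt{2422673}$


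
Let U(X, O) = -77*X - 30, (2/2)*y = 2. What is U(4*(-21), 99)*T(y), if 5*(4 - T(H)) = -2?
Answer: 141636/5 ≈ 28327.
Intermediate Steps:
y = 2
T(H) = 22/5 (T(H) = 4 - ⅕*(-2) = 4 + ⅖ = 22/5)
U(X, O) = -30 - 77*X
U(4*(-21), 99)*T(y) = (-30 - 308*(-21))*(22/5) = (-30 - 77*(-84))*(22/5) = (-30 + 6468)*(22/5) = 6438*(22/5) = 141636/5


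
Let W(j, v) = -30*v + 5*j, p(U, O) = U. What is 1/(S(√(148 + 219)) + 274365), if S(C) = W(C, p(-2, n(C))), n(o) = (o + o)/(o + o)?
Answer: 10977/3012362858 - √367/15061814290 ≈ 3.6427e-6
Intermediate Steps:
n(o) = 1 (n(o) = (2*o)/((2*o)) = (2*o)*(1/(2*o)) = 1)
S(C) = 60 + 5*C (S(C) = -30*(-2) + 5*C = 60 + 5*C)
1/(S(√(148 + 219)) + 274365) = 1/((60 + 5*√(148 + 219)) + 274365) = 1/((60 + 5*√367) + 274365) = 1/(274425 + 5*√367)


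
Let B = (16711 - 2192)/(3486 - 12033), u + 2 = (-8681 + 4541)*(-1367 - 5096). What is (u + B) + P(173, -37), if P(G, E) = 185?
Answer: 228692090122/8547 ≈ 2.6757e+7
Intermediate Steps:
u = 26756818 (u = -2 + (-8681 + 4541)*(-1367 - 5096) = -2 - 4140*(-6463) = -2 + 26756820 = 26756818)
B = -14519/8547 (B = 14519/(-8547) = 14519*(-1/8547) = -14519/8547 ≈ -1.6987)
(u + B) + P(173, -37) = (26756818 - 14519/8547) + 185 = 228690508927/8547 + 185 = 228692090122/8547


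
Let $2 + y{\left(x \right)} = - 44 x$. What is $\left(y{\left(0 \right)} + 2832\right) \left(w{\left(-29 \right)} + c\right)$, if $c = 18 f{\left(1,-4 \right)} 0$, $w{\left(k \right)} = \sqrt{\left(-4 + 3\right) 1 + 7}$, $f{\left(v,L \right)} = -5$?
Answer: $2830 \sqrt{6} \approx 6932.1$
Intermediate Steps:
$y{\left(x \right)} = -2 - 44 x$
$w{\left(k \right)} = \sqrt{6}$ ($w{\left(k \right)} = \sqrt{\left(-1\right) 1 + 7} = \sqrt{-1 + 7} = \sqrt{6}$)
$c = 0$ ($c = 18 \left(-5\right) 0 = \left(-90\right) 0 = 0$)
$\left(y{\left(0 \right)} + 2832\right) \left(w{\left(-29 \right)} + c\right) = \left(\left(-2 - 0\right) + 2832\right) \left(\sqrt{6} + 0\right) = \left(\left(-2 + 0\right) + 2832\right) \sqrt{6} = \left(-2 + 2832\right) \sqrt{6} = 2830 \sqrt{6}$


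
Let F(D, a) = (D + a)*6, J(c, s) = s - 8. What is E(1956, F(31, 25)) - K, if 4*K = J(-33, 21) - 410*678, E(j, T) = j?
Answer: 285791/4 ≈ 71448.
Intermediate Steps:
J(c, s) = -8 + s
F(D, a) = 6*D + 6*a
K = -277967/4 (K = ((-8 + 21) - 410*678)/4 = (13 - 277980)/4 = (1/4)*(-277967) = -277967/4 ≈ -69492.)
E(1956, F(31, 25)) - K = 1956 - 1*(-277967/4) = 1956 + 277967/4 = 285791/4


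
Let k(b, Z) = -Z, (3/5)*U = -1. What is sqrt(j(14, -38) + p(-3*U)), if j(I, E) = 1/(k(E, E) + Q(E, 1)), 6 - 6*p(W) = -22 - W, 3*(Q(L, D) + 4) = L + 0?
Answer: sqrt(355)/8 ≈ 2.3552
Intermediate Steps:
Q(L, D) = -4 + L/3 (Q(L, D) = -4 + (L + 0)/3 = -4 + L/3)
U = -5/3 (U = (5/3)*(-1) = -5/3 ≈ -1.6667)
p(W) = 14/3 + W/6 (p(W) = 1 - (-22 - W)/6 = 1 + (11/3 + W/6) = 14/3 + W/6)
j(I, E) = 1/(-4 - 2*E/3) (j(I, E) = 1/(-E + (-4 + E/3)) = 1/(-4 - 2*E/3))
sqrt(j(14, -38) + p(-3*U)) = sqrt(-3/(12 + 2*(-38)) + (14/3 + (-3*(-5/3))/6)) = sqrt(-3/(12 - 76) + (14/3 + (1/6)*5)) = sqrt(-3/(-64) + (14/3 + 5/6)) = sqrt(-3*(-1/64) + 11/2) = sqrt(3/64 + 11/2) = sqrt(355/64) = sqrt(355)/8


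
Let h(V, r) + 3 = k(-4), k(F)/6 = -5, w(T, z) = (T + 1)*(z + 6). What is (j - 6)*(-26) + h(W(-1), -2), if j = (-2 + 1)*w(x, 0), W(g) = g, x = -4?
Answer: -345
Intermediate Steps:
w(T, z) = (1 + T)*(6 + z)
k(F) = -30 (k(F) = 6*(-5) = -30)
h(V, r) = -33 (h(V, r) = -3 - 30 = -33)
j = 18 (j = (-2 + 1)*(6 + 0 + 6*(-4) - 4*0) = -(6 + 0 - 24 + 0) = -1*(-18) = 18)
(j - 6)*(-26) + h(W(-1), -2) = (18 - 6)*(-26) - 33 = 12*(-26) - 33 = -312 - 33 = -345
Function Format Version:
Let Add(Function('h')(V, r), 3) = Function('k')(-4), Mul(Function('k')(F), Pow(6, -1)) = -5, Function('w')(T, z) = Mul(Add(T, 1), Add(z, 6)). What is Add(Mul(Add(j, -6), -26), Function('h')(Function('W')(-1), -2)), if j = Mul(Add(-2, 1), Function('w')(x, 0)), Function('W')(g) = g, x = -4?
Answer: -345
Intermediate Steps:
Function('w')(T, z) = Mul(Add(1, T), Add(6, z))
Function('k')(F) = -30 (Function('k')(F) = Mul(6, -5) = -30)
Function('h')(V, r) = -33 (Function('h')(V, r) = Add(-3, -30) = -33)
j = 18 (j = Mul(Add(-2, 1), Add(6, 0, Mul(6, -4), Mul(-4, 0))) = Mul(-1, Add(6, 0, -24, 0)) = Mul(-1, -18) = 18)
Add(Mul(Add(j, -6), -26), Function('h')(Function('W')(-1), -2)) = Add(Mul(Add(18, -6), -26), -33) = Add(Mul(12, -26), -33) = Add(-312, -33) = -345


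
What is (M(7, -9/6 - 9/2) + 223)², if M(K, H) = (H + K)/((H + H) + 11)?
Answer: 49284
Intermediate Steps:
M(K, H) = (H + K)/(11 + 2*H) (M(K, H) = (H + K)/(2*H + 11) = (H + K)/(11 + 2*H))
(M(7, -9/6 - 9/2) + 223)² = (((-9/6 - 9/2) + 7)/(11 + 2*(-9/6 - 9/2)) + 223)² = (((-9*⅙ - 9*½) + 7)/(11 + 2*(-9*⅙ - 9*½)) + 223)² = (((-3/2 - 9/2) + 7)/(11 + 2*(-3/2 - 9/2)) + 223)² = ((-6 + 7)/(11 + 2*(-6)) + 223)² = (1/(11 - 12) + 223)² = (1/(-1) + 223)² = (-1*1 + 223)² = (-1 + 223)² = 222² = 49284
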